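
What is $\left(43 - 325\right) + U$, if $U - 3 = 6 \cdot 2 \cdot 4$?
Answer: $-231$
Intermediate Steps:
$U = 51$ ($U = 3 + 6 \cdot 2 \cdot 4 = 3 + 12 \cdot 4 = 3 + 48 = 51$)
$\left(43 - 325\right) + U = \left(43 - 325\right) + 51 = -282 + 51 = -231$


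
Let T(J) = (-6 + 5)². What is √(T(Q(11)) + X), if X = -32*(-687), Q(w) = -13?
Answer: √21985 ≈ 148.27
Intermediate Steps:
X = 21984
T(J) = 1 (T(J) = (-1)² = 1)
√(T(Q(11)) + X) = √(1 + 21984) = √21985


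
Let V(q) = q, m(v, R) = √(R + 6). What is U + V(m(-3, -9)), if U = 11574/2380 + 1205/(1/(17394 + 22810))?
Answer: 57650531587/1190 + I*√3 ≈ 4.8446e+7 + 1.732*I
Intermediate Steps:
U = 57650531587/1190 (U = 11574*(1/2380) + 1205/(1/40204) = 5787/1190 + 1205/(1/40204) = 5787/1190 + 1205*40204 = 5787/1190 + 48445820 = 57650531587/1190 ≈ 4.8446e+7)
m(v, R) = √(6 + R)
U + V(m(-3, -9)) = 57650531587/1190 + √(6 - 9) = 57650531587/1190 + √(-3) = 57650531587/1190 + I*√3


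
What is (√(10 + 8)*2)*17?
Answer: 102*√2 ≈ 144.25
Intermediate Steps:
(√(10 + 8)*2)*17 = (√18*2)*17 = ((3*√2)*2)*17 = (6*√2)*17 = 102*√2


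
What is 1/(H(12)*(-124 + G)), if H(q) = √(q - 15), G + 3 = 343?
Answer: -I*√3/648 ≈ -0.0026729*I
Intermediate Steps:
G = 340 (G = -3 + 343 = 340)
H(q) = √(-15 + q)
1/(H(12)*(-124 + G)) = 1/(√(-15 + 12)*(-124 + 340)) = 1/(√(-3)*216) = 1/((I*√3)*216) = 1/(216*I*√3) = -I*√3/648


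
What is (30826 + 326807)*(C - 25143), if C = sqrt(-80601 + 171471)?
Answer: -8991966519 + 357633*sqrt(90870) ≈ -8.8842e+9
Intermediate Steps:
C = sqrt(90870) ≈ 301.45
(30826 + 326807)*(C - 25143) = (30826 + 326807)*(sqrt(90870) - 25143) = 357633*(-25143 + sqrt(90870)) = -8991966519 + 357633*sqrt(90870)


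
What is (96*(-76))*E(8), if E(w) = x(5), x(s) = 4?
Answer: -29184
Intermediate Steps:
E(w) = 4
(96*(-76))*E(8) = (96*(-76))*4 = -7296*4 = -29184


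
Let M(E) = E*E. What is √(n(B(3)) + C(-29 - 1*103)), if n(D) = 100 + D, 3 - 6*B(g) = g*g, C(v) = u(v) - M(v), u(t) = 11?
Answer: I*√17314 ≈ 131.58*I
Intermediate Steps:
M(E) = E²
C(v) = 11 - v²
B(g) = ½ - g²/6 (B(g) = ½ - g*g/6 = ½ - g²/6)
√(n(B(3)) + C(-29 - 1*103)) = √((100 + (½ - ⅙*3²)) + (11 - (-29 - 1*103)²)) = √((100 + (½ - ⅙*9)) + (11 - (-29 - 103)²)) = √((100 + (½ - 3/2)) + (11 - 1*(-132)²)) = √((100 - 1) + (11 - 1*17424)) = √(99 + (11 - 17424)) = √(99 - 17413) = √(-17314) = I*√17314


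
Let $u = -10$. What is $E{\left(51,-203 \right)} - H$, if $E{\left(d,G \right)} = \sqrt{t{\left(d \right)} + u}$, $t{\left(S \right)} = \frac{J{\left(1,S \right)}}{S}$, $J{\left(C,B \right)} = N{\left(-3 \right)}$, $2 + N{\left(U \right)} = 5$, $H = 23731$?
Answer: $-23731 + \frac{13 i \sqrt{17}}{17} \approx -23731.0 + 3.153 i$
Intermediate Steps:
$N{\left(U \right)} = 3$ ($N{\left(U \right)} = -2 + 5 = 3$)
$J{\left(C,B \right)} = 3$
$t{\left(S \right)} = \frac{3}{S}$
$E{\left(d,G \right)} = \sqrt{-10 + \frac{3}{d}}$ ($E{\left(d,G \right)} = \sqrt{\frac{3}{d} - 10} = \sqrt{-10 + \frac{3}{d}}$)
$E{\left(51,-203 \right)} - H = \sqrt{-10 + \frac{3}{51}} - 23731 = \sqrt{-10 + 3 \cdot \frac{1}{51}} - 23731 = \sqrt{-10 + \frac{1}{17}} - 23731 = \sqrt{- \frac{169}{17}} - 23731 = \frac{13 i \sqrt{17}}{17} - 23731 = -23731 + \frac{13 i \sqrt{17}}{17}$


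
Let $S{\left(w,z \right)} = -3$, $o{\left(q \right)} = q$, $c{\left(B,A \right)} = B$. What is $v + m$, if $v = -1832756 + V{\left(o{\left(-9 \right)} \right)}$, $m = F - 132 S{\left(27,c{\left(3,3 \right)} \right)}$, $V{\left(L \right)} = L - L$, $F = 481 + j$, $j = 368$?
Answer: $-1831511$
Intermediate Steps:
$F = 849$ ($F = 481 + 368 = 849$)
$V{\left(L \right)} = 0$
$m = 1245$ ($m = 849 - -396 = 849 + 396 = 1245$)
$v = -1832756$ ($v = -1832756 + 0 = -1832756$)
$v + m = -1832756 + 1245 = -1831511$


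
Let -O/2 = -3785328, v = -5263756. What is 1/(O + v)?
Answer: 1/2306900 ≈ 4.3348e-7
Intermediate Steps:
O = 7570656 (O = -2*(-3785328) = 7570656)
1/(O + v) = 1/(7570656 - 5263756) = 1/2306900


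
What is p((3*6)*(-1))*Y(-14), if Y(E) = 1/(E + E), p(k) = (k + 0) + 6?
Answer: 3/7 ≈ 0.42857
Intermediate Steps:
p(k) = 6 + k (p(k) = k + 6 = 6 + k)
Y(E) = 1/(2*E)
p((3*6)*(-1))*Y(-14) = (6 + (3*6)*(-1))*((½)/(-14)) = (6 + 18*(-1))*((½)*(-1/14)) = (6 - 18)*(-1/28) = -12*(-1/28) = 3/7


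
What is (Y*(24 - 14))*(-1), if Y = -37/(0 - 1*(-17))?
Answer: 370/17 ≈ 21.765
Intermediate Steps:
Y = -37/17 (Y = -37/(0 + 17) = -37/17 ≈ -2.1765)
(Y*(24 - 14))*(-1) = -37*(24 - 14)/17*(-1) = -37/17*10*(-1) = -370/17*(-1) = 370/17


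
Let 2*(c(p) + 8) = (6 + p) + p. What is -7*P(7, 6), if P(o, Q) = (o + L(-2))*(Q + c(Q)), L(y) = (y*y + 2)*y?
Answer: 245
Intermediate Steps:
c(p) = -5 + p (c(p) = -8 + ((6 + p) + p)/2 = -8 + (6 + 2*p)/2 = -8 + (3 + p) = -5 + p)
L(y) = y*(2 + y**2) (L(y) = (y**2 + 2)*y = (2 + y**2)*y = y*(2 + y**2))
P(o, Q) = (-12 + o)*(-5 + 2*Q) (P(o, Q) = (o - 2*(2 + (-2)**2))*(Q + (-5 + Q)) = (o - 2*(2 + 4))*(-5 + 2*Q) = (o - 2*6)*(-5 + 2*Q) = (o - 12)*(-5 + 2*Q) = (-12 + o)*(-5 + 2*Q))
-7*P(7, 6) = -7*(60 - 24*6 + 6*7 + 7*(-5 + 6)) = -7*(60 - 144 + 42 + 7*1) = -7*(60 - 144 + 42 + 7) = -7*(-35) = 245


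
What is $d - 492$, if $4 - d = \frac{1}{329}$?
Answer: $- \frac{160553}{329} \approx -488.0$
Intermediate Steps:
$d = \frac{1315}{329}$ ($d = 4 - \frac{1}{329} = \frac{1315}{329} \approx 3.997$)
$d - 492 = \frac{1315}{329} - 492 = - \frac{160553}{329}$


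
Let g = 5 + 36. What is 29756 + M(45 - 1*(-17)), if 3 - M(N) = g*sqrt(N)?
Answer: 29759 - 41*sqrt(62) ≈ 29436.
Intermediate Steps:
g = 41
M(N) = 3 - 41*sqrt(N)
29756 + M(45 - 1*(-17)) = 29756 + (3 - 41*sqrt(45 - 1*(-17))) = 29756 + (3 - 41*sqrt(45 + 17)) = 29756 + (3 - 41*sqrt(62)) = 29759 - 41*sqrt(62)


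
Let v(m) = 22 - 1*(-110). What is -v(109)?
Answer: -132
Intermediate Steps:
v(m) = 132 (v(m) = 22 + 110 = 132)
-v(109) = -1*132 = -132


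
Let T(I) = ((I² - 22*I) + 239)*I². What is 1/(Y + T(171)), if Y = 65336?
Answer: 1/752085374 ≈ 1.3296e-9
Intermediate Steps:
T(I) = I²*(239 + I² - 22*I) (T(I) = (239 + I² - 22*I)*I² = I²*(239 + I² - 22*I))
1/(Y + T(171)) = 1/(65336 + 171²*(239 + 171² - 22*171)) = 1/(65336 + 29241*(239 + 29241 - 3762)) = 1/(65336 + 29241*25718) = 1/(65336 + 752020038) = 1/752085374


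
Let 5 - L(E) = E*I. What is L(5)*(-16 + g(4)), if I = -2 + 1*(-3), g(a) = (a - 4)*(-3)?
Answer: -480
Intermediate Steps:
g(a) = 12 - 3*a (g(a) = (-4 + a)*(-3) = 12 - 3*a)
I = -5 (I = -2 - 3 = -5)
L(E) = 5 + 5*E (L(E) = 5 - E*(-5) = 5 - (-5)*E = 5 + 5*E)
L(5)*(-16 + g(4)) = (5 + 5*5)*(-16 + (12 - 3*4)) = (5 + 25)*(-16 + (12 - 12)) = 30*(-16 + 0) = 30*(-16) = -480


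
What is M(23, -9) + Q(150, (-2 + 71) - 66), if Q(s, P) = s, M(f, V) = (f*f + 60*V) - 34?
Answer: 105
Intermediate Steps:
M(f, V) = -34 + f**2 + 60*V (M(f, V) = (f**2 + 60*V) - 34 = -34 + f**2 + 60*V)
M(23, -9) + Q(150, (-2 + 71) - 66) = (-34 + 23**2 + 60*(-9)) + 150 = (-34 + 529 - 540) + 150 = -45 + 150 = 105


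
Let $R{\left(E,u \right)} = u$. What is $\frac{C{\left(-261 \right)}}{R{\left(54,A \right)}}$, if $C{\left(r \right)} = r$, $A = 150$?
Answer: $- \frac{87}{50} \approx -1.74$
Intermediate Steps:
$\frac{C{\left(-261 \right)}}{R{\left(54,A \right)}} = - \frac{261}{150} = \left(-261\right) \frac{1}{150} = - \frac{87}{50}$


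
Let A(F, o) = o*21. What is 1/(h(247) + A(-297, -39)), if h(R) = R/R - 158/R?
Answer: -247/202204 ≈ -0.0012215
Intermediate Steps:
A(F, o) = 21*o
h(R) = 1 - 158/R
1/(h(247) + A(-297, -39)) = 1/((-158 + 247)/247 + 21*(-39)) = 1/((1/247)*89 - 819) = 1/(89/247 - 819) = 1/(-202204/247) = -247/202204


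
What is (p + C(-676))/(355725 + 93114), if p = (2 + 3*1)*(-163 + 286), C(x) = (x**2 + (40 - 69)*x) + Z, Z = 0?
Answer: 159065/149613 ≈ 1.0632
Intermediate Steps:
C(x) = x**2 - 29*x (C(x) = (x**2 + (40 - 69)*x) + 0 = (x**2 - 29*x) + 0 = x**2 - 29*x)
p = 615 (p = (2 + 3)*123 = 5*123 = 615)
(p + C(-676))/(355725 + 93114) = (615 - 676*(-29 - 676))/(355725 + 93114) = (615 - 676*(-705))/448839 = (615 + 476580)*(1/448839) = 477195*(1/448839) = 159065/149613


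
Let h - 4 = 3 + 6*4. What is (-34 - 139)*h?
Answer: -5363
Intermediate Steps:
h = 31 (h = 4 + (3 + 6*4) = 4 + (3 + 24) = 4 + 27 = 31)
(-34 - 139)*h = (-34 - 139)*31 = -173*31 = -5363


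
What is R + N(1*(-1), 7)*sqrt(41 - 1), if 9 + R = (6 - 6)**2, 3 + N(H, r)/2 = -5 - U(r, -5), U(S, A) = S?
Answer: -9 - 60*sqrt(10) ≈ -198.74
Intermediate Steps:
N(H, r) = -16 - 2*r (N(H, r) = -6 + 2*(-5 - r) = -6 + (-10 - 2*r) = -16 - 2*r)
R = -9 (R = -9 + (6 - 6)**2 = -9 + 0**2 = -9 + 0 = -9)
R + N(1*(-1), 7)*sqrt(41 - 1) = -9 + (-16 - 2*7)*sqrt(41 - 1) = -9 + (-16 - 14)*sqrt(40) = -9 - 60*sqrt(10)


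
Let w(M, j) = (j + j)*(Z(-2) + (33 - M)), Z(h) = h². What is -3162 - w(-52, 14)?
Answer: -5654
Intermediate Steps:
w(M, j) = 2*j*(37 - M) (w(M, j) = (j + j)*((-2)² + (33 - M)) = (2*j)*(4 + (33 - M)) = (2*j)*(37 - M) = 2*j*(37 - M))
-3162 - w(-52, 14) = -3162 - 2*14*(37 - 1*(-52)) = -3162 - 2*14*(37 + 52) = -3162 - 2*14*89 = -3162 - 1*2492 = -3162 - 2492 = -5654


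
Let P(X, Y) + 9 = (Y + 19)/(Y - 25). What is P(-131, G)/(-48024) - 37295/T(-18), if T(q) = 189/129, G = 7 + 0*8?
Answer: -38507683891/1512756 ≈ -25455.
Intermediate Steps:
G = 7 (G = 7 + 0 = 7)
P(X, Y) = -9 + (19 + Y)/(-25 + Y) (P(X, Y) = -9 + (Y + 19)/(Y - 25) = -9 + (19 + Y)/(-25 + Y))
T(q) = 63/43 (T(q) = 189*(1/129) = 63/43)
P(-131, G)/(-48024) - 37295/T(-18) = (4*(61 - 2*7)/(-25 + 7))/(-48024) - 37295/63/43 = (4*(61 - 14)/(-18))*(-1/48024) - 37295*43/63 = (4*(-1/18)*47)*(-1/48024) - 1603685/63 = -94/9*(-1/48024) - 1603685/63 = 47/216108 - 1603685/63 = -38507683891/1512756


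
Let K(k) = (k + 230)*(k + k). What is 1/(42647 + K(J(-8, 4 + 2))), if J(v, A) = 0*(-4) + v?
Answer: 1/39095 ≈ 2.5579e-5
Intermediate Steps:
J(v, A) = v (J(v, A) = 0 + v = v)
K(k) = 2*k*(230 + k) (K(k) = (230 + k)*(2*k) = 2*k*(230 + k))
1/(42647 + K(J(-8, 4 + 2))) = 1/(42647 + 2*(-8)*(230 - 8)) = 1/(42647 + 2*(-8)*222) = 1/(42647 - 3552) = 1/39095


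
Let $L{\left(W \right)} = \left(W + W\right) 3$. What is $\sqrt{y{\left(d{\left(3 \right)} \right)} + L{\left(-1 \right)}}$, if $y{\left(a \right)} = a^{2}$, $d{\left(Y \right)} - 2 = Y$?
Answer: $\sqrt{19} \approx 4.3589$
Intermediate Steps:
$d{\left(Y \right)} = 2 + Y$
$L{\left(W \right)} = 6 W$ ($L{\left(W \right)} = 2 W 3 = 6 W$)
$\sqrt{y{\left(d{\left(3 \right)} \right)} + L{\left(-1 \right)}} = \sqrt{\left(2 + 3\right)^{2} + 6 \left(-1\right)} = \sqrt{5^{2} - 6} = \sqrt{25 - 6} = \sqrt{19}$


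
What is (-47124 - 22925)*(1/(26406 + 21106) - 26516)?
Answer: 88249704951359/47512 ≈ 1.8574e+9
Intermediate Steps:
(-47124 - 22925)*(1/(26406 + 21106) - 26516) = -70049*(1/47512 - 26516) = -70049*(-1259828191/47512) = 88249704951359/47512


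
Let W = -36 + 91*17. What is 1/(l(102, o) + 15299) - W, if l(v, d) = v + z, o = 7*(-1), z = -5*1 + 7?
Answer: -23273932/15403 ≈ -1511.0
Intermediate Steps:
z = 2 (z = -5 + 7 = 2)
o = -7
l(v, d) = 2 + v (l(v, d) = v + 2 = 2 + v)
W = 1511 (W = -36 + 1547 = 1511)
1/(l(102, o) + 15299) - W = 1/((2 + 102) + 15299) - 1*1511 = 1/(104 + 15299) - 1511 = 1/15403 - 1511 = -23273932/15403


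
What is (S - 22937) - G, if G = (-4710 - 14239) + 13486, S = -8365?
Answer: -25839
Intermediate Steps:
G = -5463 (G = -18949 + 13486 = -5463)
(S - 22937) - G = (-8365 - 22937) - 1*(-5463) = -31302 + 5463 = -25839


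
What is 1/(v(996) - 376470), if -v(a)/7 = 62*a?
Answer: -1/808734 ≈ -1.2365e-6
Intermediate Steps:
v(a) = -434*a
1/(v(996) - 376470) = 1/(-434*996 - 376470) = 1/(-432264 - 376470) = 1/(-808734) = -1/808734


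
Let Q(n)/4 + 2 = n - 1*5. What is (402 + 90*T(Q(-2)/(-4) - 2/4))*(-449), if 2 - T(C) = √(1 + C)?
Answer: -261318 + 20205*√38 ≈ -1.3677e+5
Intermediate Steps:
Q(n) = -28 + 4*n (Q(n) = -8 + 4*(n - 1*5) = -8 + 4*(n - 5) = -8 + 4*(-5 + n) = -8 + (-20 + 4*n) = -28 + 4*n)
T(C) = 2 - √(1 + C)
(402 + 90*T(Q(-2)/(-4) - 2/4))*(-449) = (402 + 90*(2 - √(1 + ((-28 + 4*(-2))/(-4) - 2/4))))*(-449) = (402 + 90*(2 - √(1 + ((-28 - 8)*(-¼) - 2*¼))))*(-449) = (402 + 90*(2 - √(1 + (-36*(-¼) - ½))))*(-449) = (402 + 90*(2 - √(1 + (9 - ½))))*(-449) = (402 + 90*(2 - √(1 + 17/2)))*(-449) = (402 + 90*(2 - √(19/2)))*(-449) = (402 + 90*(2 - √38/2))*(-449) = (402 + (180 - 45*√38))*(-449) = (582 - 45*√38)*(-449) = -261318 + 20205*√38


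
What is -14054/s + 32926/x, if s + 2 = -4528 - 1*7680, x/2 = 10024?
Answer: 170945263/61196520 ≈ 2.7934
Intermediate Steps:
x = 20048 (x = 2*10024 = 20048)
s = -12210 (s = -2 + (-4528 - 1*7680) = -2 + (-4528 - 7680) = -2 - 12208 = -12210)
-14054/s + 32926/x = -14054/(-12210) + 32926/20048 = -14054*(-1/12210) + 32926*(1/20048) = 7027/6105 + 16463/10024 = 170945263/61196520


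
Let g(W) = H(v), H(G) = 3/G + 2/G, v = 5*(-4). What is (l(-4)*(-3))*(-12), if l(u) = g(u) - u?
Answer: 135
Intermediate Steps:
v = -20
H(G) = 5/G
g(W) = -¼ (g(W) = 5/(-20) = 5*(-1/20) = -¼)
l(u) = -¼ - u
(l(-4)*(-3))*(-12) = ((-¼ - 1*(-4))*(-3))*(-12) = ((-¼ + 4)*(-3))*(-12) = ((15/4)*(-3))*(-12) = -45/4*(-12) = 135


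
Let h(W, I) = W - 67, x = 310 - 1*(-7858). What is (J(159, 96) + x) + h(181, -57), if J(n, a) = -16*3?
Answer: 8234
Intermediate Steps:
x = 8168 (x = 310 + 7858 = 8168)
J(n, a) = -48
h(W, I) = -67 + W
(J(159, 96) + x) + h(181, -57) = (-48 + 8168) + (-67 + 181) = 8120 + 114 = 8234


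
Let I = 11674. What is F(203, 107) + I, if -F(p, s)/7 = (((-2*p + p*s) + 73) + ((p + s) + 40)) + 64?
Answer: -140940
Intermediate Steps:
F(p, s) = -1239 - 7*s + 7*p - 7*p*s (F(p, s) = -7*((((-2*p + p*s) + 73) + ((p + s) + 40)) + 64) = -7*(((73 - 2*p + p*s) + (40 + p + s)) + 64) = -7*((113 + s - p + p*s) + 64) = -7*(177 + s - p + p*s) = -1239 - 7*s + 7*p - 7*p*s)
F(203, 107) + I = (-1239 - 7*107 + 7*203 - 7*203*107) + 11674 = (-1239 - 749 + 1421 - 152047) + 11674 = -152614 + 11674 = -140940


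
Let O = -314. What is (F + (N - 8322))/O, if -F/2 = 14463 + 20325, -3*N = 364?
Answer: 117029/471 ≈ 248.47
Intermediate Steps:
N = -364/3 (N = -⅓*364 = -364/3 ≈ -121.33)
F = -69576 (F = -2*(14463 + 20325) = -2*34788 = -69576)
(F + (N - 8322))/O = (-69576 + (-364/3 - 8322))/(-314) = (-69576 - 25330/3)*(-1/314) = -234058/3*(-1/314) = 117029/471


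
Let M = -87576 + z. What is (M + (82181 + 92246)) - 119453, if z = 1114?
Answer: -31488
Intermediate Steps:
M = -86462 (M = -87576 + 1114 = -86462)
(M + (82181 + 92246)) - 119453 = (-86462 + (82181 + 92246)) - 119453 = (-86462 + 174427) - 119453 = 87965 - 119453 = -31488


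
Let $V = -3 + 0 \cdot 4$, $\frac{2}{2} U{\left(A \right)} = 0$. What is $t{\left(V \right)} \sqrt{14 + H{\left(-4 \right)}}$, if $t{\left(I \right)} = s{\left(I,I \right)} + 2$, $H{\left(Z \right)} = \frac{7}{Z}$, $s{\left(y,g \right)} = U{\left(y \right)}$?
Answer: $7$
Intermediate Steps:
$U{\left(A \right)} = 0$
$s{\left(y,g \right)} = 0$
$V = -3$ ($V = -3 + 0 = -3$)
$t{\left(I \right)} = 2$ ($t{\left(I \right)} = 0 + 2 = 2$)
$t{\left(V \right)} \sqrt{14 + H{\left(-4 \right)}} = 2 \sqrt{14 + \frac{7}{-4}} = 2 \sqrt{14 + 7 \left(- \frac{1}{4}\right)} = 2 \sqrt{14 - \frac{7}{4}} = 2 \sqrt{\frac{49}{4}} = 2 \cdot \frac{7}{2} = 7$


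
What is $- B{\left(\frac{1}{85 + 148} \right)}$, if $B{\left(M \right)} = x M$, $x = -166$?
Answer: $\frac{166}{233} \approx 0.71245$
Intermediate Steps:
$B{\left(M \right)} = - 166 M$
$- B{\left(\frac{1}{85 + 148} \right)} = - \frac{-166}{85 + 148} = - \frac{-166}{233} = \left(-1\right) \left(- \frac{166}{233}\right) = \frac{166}{233}$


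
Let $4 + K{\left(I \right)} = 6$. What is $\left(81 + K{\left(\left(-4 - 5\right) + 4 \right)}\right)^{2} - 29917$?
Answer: $-23028$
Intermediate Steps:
$K{\left(I \right)} = 2$ ($K{\left(I \right)} = -4 + 6 = 2$)
$\left(81 + K{\left(\left(-4 - 5\right) + 4 \right)}\right)^{2} - 29917 = \left(81 + 2\right)^{2} - 29917 = 83^{2} - 29917 = 6889 - 29917 = -23028$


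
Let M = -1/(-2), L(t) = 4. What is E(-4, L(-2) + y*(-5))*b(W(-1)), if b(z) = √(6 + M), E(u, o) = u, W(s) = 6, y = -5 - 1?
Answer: -2*√26 ≈ -10.198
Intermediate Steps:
y = -6
M = ½ (M = -1*(-½) = ½ ≈ 0.50000)
b(z) = √26/2 (b(z) = √(6 + ½) = √(13/2) = √26/2)
E(-4, L(-2) + y*(-5))*b(W(-1)) = -2*√26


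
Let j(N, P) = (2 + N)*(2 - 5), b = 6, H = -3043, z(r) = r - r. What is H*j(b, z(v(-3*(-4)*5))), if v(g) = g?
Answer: 73032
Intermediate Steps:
z(r) = 0
j(N, P) = -6 - 3*N (j(N, P) = (2 + N)*(-3) = -6 - 3*N)
H*j(b, z(v(-3*(-4)*5))) = -3043*(-6 - 3*6) = -3043*(-6 - 18) = -3043*(-24) = 73032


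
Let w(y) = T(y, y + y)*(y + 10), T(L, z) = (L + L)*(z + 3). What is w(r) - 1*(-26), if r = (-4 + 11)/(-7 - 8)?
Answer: 25688/3375 ≈ 7.6113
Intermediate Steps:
T(L, z) = 2*L*(3 + z) (T(L, z) = (2*L)*(3 + z) = 2*L*(3 + z))
r = -7/15 (r = 7/(-15) = 7*(-1/15) = -7/15 ≈ -0.46667)
w(y) = 2*y*(3 + 2*y)*(10 + y) (w(y) = (2*y*(3 + (y + y)))*(y + 10) = (2*y*(3 + 2*y))*(10 + y) = 2*y*(3 + 2*y)*(10 + y))
w(r) - 1*(-26) = 2*(-7/15)*(3 + 2*(-7/15))*(10 - 7/15) - 1*(-26) = 2*(-7/15)*(3 - 14/15)*(143/15) + 26 = 2*(-7/15)*(31/15)*(143/15) + 26 = -62062/3375 + 26 = 25688/3375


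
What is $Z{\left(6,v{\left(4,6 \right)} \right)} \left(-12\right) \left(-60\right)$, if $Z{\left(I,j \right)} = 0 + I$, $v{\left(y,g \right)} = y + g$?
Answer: $4320$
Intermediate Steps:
$v{\left(y,g \right)} = g + y$
$Z{\left(I,j \right)} = I$
$Z{\left(6,v{\left(4,6 \right)} \right)} \left(-12\right) \left(-60\right) = 6 \left(-12\right) \left(-60\right) = \left(-72\right) \left(-60\right) = 4320$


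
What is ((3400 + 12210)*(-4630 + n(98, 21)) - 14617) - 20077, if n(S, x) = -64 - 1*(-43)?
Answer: -72636804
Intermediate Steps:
n(S, x) = -21 (n(S, x) = -64 + 43 = -21)
((3400 + 12210)*(-4630 + n(98, 21)) - 14617) - 20077 = ((3400 + 12210)*(-4630 - 21) - 14617) - 20077 = (15610*(-4651) - 14617) - 20077 = (-72602110 - 14617) - 20077 = -72616727 - 20077 = -72636804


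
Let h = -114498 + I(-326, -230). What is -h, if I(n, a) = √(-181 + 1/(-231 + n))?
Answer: 114498 - 3*I*√6239514/557 ≈ 1.145e+5 - 13.454*I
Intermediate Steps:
h = -114498 + 3*I*√6239514/557 (h = -114498 + √((41812 - 181*(-326))/(-231 - 326)) = -114498 + √((41812 + 59006)/(-557)) = -114498 + √(-1/557*100818) = -114498 + √(-100818/557) = -114498 + 3*I*√6239514/557 ≈ -1.145e+5 + 13.454*I)
-h = -(-114498 + 3*I*√6239514/557) = 114498 - 3*I*√6239514/557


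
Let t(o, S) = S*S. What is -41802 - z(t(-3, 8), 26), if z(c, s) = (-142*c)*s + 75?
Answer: 194411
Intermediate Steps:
t(o, S) = S**2
z(c, s) = 75 - 142*c*s (z(c, s) = -142*c*s + 75 = 75 - 142*c*s)
-41802 - z(t(-3, 8), 26) = -41802 - (75 - 142*8**2*26) = -41802 - (75 - 142*64*26) = -41802 - (75 - 236288) = -41802 - 1*(-236213) = -41802 + 236213 = 194411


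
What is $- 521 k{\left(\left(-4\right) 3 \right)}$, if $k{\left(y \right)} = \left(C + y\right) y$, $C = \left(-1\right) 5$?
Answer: $-106284$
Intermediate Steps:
$C = -5$
$k{\left(y \right)} = y \left(-5 + y\right)$ ($k{\left(y \right)} = \left(-5 + y\right) y = y \left(-5 + y\right)$)
$- 521 k{\left(\left(-4\right) 3 \right)} = - 521 \left(-4\right) 3 \left(-5 - 12\right) = - 521 \left(- 12 \left(-5 - 12\right)\right) = - 521 \left(\left(-12\right) \left(-17\right)\right) = \left(-521\right) 204 = -106284$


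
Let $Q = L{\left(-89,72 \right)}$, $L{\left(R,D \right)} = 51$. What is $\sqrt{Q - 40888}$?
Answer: $i \sqrt{40837} \approx 202.08 i$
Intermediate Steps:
$Q = 51$
$\sqrt{Q - 40888} = \sqrt{51 - 40888} = \sqrt{-40837} = i \sqrt{40837}$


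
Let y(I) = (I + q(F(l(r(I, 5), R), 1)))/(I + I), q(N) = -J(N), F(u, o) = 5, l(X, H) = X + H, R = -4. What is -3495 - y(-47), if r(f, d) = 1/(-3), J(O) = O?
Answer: -164291/47 ≈ -3495.6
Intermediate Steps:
r(f, d) = -1/3
l(X, H) = H + X
q(N) = -N
y(I) = (-5 + I)/(2*I) (y(I) = (I - 1*5)/(I + I) = (I - 5)/((2*I)) = (-5 + I)*(1/(2*I)) = (-5 + I)/(2*I))
-3495 - y(-47) = -3495 - (-5 - 47)/(2*(-47)) = -3495 - (-1)*(-52)/(2*47) = -3495 - 1*26/47 = -3495 - 26/47 = -164291/47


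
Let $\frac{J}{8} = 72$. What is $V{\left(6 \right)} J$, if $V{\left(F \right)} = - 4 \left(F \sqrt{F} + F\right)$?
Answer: $-13824 - 13824 \sqrt{6} \approx -47686.0$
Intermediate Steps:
$J = 576$ ($J = 8 \cdot 72 = 576$)
$V{\left(F \right)} = - 4 F - 4 F^{\frac{3}{2}}$ ($V{\left(F \right)} = - 4 \left(F^{\frac{3}{2}} + F\right) = - 4 \left(F + F^{\frac{3}{2}}\right) = - 4 F - 4 F^{\frac{3}{2}}$)
$V{\left(6 \right)} J = \left(\left(-4\right) 6 - 4 \cdot 6^{\frac{3}{2}}\right) 576 = \left(-24 - 4 \cdot 6 \sqrt{6}\right) 576 = \left(-24 - 24 \sqrt{6}\right) 576 = -13824 - 13824 \sqrt{6}$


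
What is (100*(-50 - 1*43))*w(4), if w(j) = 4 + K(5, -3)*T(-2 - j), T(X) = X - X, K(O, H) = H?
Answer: -37200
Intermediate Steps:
T(X) = 0
w(j) = 4 (w(j) = 4 - 3*0 = 4 + 0 = 4)
(100*(-50 - 1*43))*w(4) = (100*(-50 - 1*43))*4 = (100*(-50 - 43))*4 = (100*(-93))*4 = -9300*4 = -37200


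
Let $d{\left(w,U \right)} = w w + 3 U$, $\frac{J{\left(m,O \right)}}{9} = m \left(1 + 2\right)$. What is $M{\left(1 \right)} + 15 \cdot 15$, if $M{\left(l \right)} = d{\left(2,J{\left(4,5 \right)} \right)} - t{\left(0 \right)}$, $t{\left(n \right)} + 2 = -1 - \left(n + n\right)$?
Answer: $556$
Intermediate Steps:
$J{\left(m,O \right)} = 27 m$ ($J{\left(m,O \right)} = 9 m \left(1 + 2\right) = 9 m 3 = 9 \cdot 3 m = 27 m$)
$t{\left(n \right)} = -3 - 2 n$ ($t{\left(n \right)} = -2 - \left(1 + 2 n\right) = -3 - 2 n$)
$d{\left(w,U \right)} = w^{2} + 3 U$
$M{\left(l \right)} = 331$ ($M{\left(l \right)} = \left(2^{2} + 3 \cdot 27 \cdot 4\right) - \left(-3 - 0\right) = \left(4 + 3 \cdot 108\right) - \left(-3 + 0\right) = \left(4 + 324\right) - -3 = 328 + 3 = 331$)
$M{\left(1 \right)} + 15 \cdot 15 = 331 + 15 \cdot 15 = 331 + 225 = 556$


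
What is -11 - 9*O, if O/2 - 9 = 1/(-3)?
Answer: -167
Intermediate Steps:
O = 52/3 (O = 18 + 2/(-3) = 18 + 2*(-1/3) = 18 - 2/3 = 52/3 ≈ 17.333)
-11 - 9*O = -11 - 9*52/3 = -11 - 156 = -167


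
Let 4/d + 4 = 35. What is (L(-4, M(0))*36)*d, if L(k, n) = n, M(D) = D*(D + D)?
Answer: 0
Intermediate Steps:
M(D) = 2*D² (M(D) = D*(2*D) = 2*D²)
d = 4/31 (d = 4/(-4 + 35) = 4/31 ≈ 0.12903)
(L(-4, M(0))*36)*d = ((2*0²)*36)*(4/31) = ((2*0)*36)*(4/31) = (0*36)*(4/31) = 0*(4/31) = 0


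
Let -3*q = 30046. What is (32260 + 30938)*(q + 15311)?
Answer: 334675542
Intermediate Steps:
q = -30046/3 (q = -⅓*30046 = -30046/3 ≈ -10015.)
(32260 + 30938)*(q + 15311) = (32260 + 30938)*(-30046/3 + 15311) = 63198*(15887/3) = 334675542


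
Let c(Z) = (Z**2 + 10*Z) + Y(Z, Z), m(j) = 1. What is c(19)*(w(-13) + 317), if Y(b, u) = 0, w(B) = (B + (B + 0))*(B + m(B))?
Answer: 346579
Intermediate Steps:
w(B) = 2*B*(1 + B) (w(B) = (B + (B + 0))*(B + 1) = (B + B)*(1 + B) = (2*B)*(1 + B) = 2*B*(1 + B))
c(Z) = Z**2 + 10*Z (c(Z) = (Z**2 + 10*Z) + 0 = Z**2 + 10*Z)
c(19)*(w(-13) + 317) = (19*(10 + 19))*(2*(-13)*(1 - 13) + 317) = (19*29)*(2*(-13)*(-12) + 317) = 551*(312 + 317) = 551*629 = 346579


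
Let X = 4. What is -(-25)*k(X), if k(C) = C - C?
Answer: 0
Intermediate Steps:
k(C) = 0
-(-25)*k(X) = -(-25)*0 = -1*0 = 0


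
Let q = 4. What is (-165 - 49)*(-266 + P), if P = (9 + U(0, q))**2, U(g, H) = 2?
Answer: 31030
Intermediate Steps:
P = 121 (P = (9 + 2)**2 = 11**2 = 121)
(-165 - 49)*(-266 + P) = (-165 - 49)*(-266 + 121) = -214*(-145) = 31030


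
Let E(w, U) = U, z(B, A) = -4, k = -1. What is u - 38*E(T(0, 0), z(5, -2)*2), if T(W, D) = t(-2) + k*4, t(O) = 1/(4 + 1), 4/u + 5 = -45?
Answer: 7598/25 ≈ 303.92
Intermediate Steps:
u = -2/25 (u = 4/(-5 - 45) = 4/(-50) = 4*(-1/50) = -2/25 ≈ -0.080000)
t(O) = ⅕ (t(O) = 1/5 = ⅕)
T(W, D) = -19/5 (T(W, D) = ⅕ - 1*4 = ⅕ - 4 = -19/5)
u - 38*E(T(0, 0), z(5, -2)*2) = -2/25 - (-152)*2 = -2/25 - 38*(-8) = -2/25 + 304 = 7598/25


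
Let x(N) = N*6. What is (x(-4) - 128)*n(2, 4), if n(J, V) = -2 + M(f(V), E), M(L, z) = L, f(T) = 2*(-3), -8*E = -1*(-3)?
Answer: 1216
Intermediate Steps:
E = -3/8 (E = -(-1)*(-3)/8 = -⅛*3 = -3/8 ≈ -0.37500)
f(T) = -6
x(N) = 6*N
n(J, V) = -8 (n(J, V) = -2 - 6 = -8)
(x(-4) - 128)*n(2, 4) = (6*(-4) - 128)*(-8) = (-24 - 128)*(-8) = -152*(-8) = 1216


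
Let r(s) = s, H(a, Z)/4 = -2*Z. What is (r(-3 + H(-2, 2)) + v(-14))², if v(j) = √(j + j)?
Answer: 333 - 76*I*√7 ≈ 333.0 - 201.08*I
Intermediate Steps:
H(a, Z) = -8*Z (H(a, Z) = 4*(-2*Z) = -8*Z)
v(j) = √2*√j (v(j) = √(2*j) = √2*√j)
(r(-3 + H(-2, 2)) + v(-14))² = ((-3 - 8*2) + √2*√(-14))² = ((-3 - 16) + √2*(I*√14))² = (-19 + 2*I*√7)²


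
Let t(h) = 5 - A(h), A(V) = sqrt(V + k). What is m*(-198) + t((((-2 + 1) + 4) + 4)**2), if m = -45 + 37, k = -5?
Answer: 1589 - 2*sqrt(11) ≈ 1582.4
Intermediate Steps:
A(V) = sqrt(-5 + V) (A(V) = sqrt(V - 5) = sqrt(-5 + V))
m = -8
t(h) = 5 - sqrt(-5 + h)
m*(-198) + t((((-2 + 1) + 4) + 4)**2) = -8*(-198) + (5 - sqrt(-5 + (((-2 + 1) + 4) + 4)**2)) = 1584 + (5 - sqrt(-5 + ((-1 + 4) + 4)**2)) = 1584 + (5 - sqrt(-5 + (3 + 4)**2)) = 1584 + (5 - sqrt(-5 + 7**2)) = 1584 + (5 - sqrt(-5 + 49)) = 1584 + (5 - sqrt(44)) = 1584 + (5 - 2*sqrt(11)) = 1589 - 2*sqrt(11)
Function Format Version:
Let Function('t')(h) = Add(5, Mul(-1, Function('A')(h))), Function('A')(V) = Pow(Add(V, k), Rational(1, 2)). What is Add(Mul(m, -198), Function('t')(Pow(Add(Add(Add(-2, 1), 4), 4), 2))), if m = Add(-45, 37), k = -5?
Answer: Add(1589, Mul(-2, Pow(11, Rational(1, 2)))) ≈ 1582.4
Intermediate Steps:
Function('A')(V) = Pow(Add(-5, V), Rational(1, 2)) (Function('A')(V) = Pow(Add(V, -5), Rational(1, 2)) = Pow(Add(-5, V), Rational(1, 2)))
m = -8
Function('t')(h) = Add(5, Mul(-1, Pow(Add(-5, h), Rational(1, 2))))
Add(Mul(m, -198), Function('t')(Pow(Add(Add(Add(-2, 1), 4), 4), 2))) = Add(Mul(-8, -198), Add(5, Mul(-1, Pow(Add(-5, Pow(Add(Add(Add(-2, 1), 4), 4), 2)), Rational(1, 2))))) = Add(1584, Add(5, Mul(-1, Pow(Add(-5, Pow(Add(Add(-1, 4), 4), 2)), Rational(1, 2))))) = Add(1584, Add(5, Mul(-1, Pow(Add(-5, Pow(Add(3, 4), 2)), Rational(1, 2))))) = Add(1584, Add(5, Mul(-1, Pow(Add(-5, Pow(7, 2)), Rational(1, 2))))) = Add(1584, Add(5, Mul(-1, Pow(Add(-5, 49), Rational(1, 2))))) = Add(1584, Add(5, Mul(-1, Pow(44, Rational(1, 2))))) = Add(1584, Add(5, Mul(-1, Mul(2, Pow(11, Rational(1, 2)))))) = Add(1584, Add(5, Mul(-2, Pow(11, Rational(1, 2))))) = Add(1589, Mul(-2, Pow(11, Rational(1, 2))))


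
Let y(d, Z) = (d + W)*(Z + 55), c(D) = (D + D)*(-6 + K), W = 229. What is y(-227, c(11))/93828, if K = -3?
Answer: -143/46914 ≈ -0.0030481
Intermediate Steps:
c(D) = -18*D (c(D) = (D + D)*(-6 - 3) = (2*D)*(-9) = -18*D)
y(d, Z) = (55 + Z)*(229 + d) (y(d, Z) = (d + 229)*(Z + 55) = (229 + d)*(55 + Z) = (55 + Z)*(229 + d))
y(-227, c(11))/93828 = (12595 + 55*(-227) + 229*(-18*11) - 18*11*(-227))/93828 = (12595 - 12485 + 229*(-198) - 198*(-227))*(1/93828) = (12595 - 12485 - 45342 + 44946)*(1/93828) = -286*1/93828 = -143/46914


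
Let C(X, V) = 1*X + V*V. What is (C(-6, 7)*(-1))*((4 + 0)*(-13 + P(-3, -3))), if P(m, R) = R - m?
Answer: 2236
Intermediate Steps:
C(X, V) = X + V²
(C(-6, 7)*(-1))*((4 + 0)*(-13 + P(-3, -3))) = ((-6 + 7²)*(-1))*((4 + 0)*(-13 + (-3 - 1*(-3)))) = ((-6 + 49)*(-1))*(4*(-13 + (-3 + 3))) = (43*(-1))*(4*(-13 + 0)) = -172*(-13) = -43*(-52) = 2236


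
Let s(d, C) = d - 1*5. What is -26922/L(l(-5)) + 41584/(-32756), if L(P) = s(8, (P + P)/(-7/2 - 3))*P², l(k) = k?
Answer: -73747986/204725 ≈ -360.23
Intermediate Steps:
s(d, C) = -5 + d (s(d, C) = d - 5 = -5 + d)
L(P) = 3*P² (L(P) = (-5 + 8)*P² = 3*P²)
-26922/L(l(-5)) + 41584/(-32756) = -26922/(3*(-5)²) + 41584/(-32756) = -26922/(3*25) + 41584*(-1/32756) = -26922/75 - 10396/8189 = -26922*1/75 - 10396/8189 = -8974/25 - 10396/8189 = -73747986/204725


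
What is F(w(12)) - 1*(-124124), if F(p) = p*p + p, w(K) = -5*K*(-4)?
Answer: 181964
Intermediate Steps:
w(K) = 20*K
F(p) = p + p² (F(p) = p² + p = p + p²)
F(w(12)) - 1*(-124124) = (20*12)*(1 + 20*12) - 1*(-124124) = 240*(1 + 240) + 124124 = 240*241 + 124124 = 57840 + 124124 = 181964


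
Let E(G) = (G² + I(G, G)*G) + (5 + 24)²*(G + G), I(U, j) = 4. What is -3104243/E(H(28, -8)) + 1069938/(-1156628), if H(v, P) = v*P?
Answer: 810015629215/94695447616 ≈ 8.5539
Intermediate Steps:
H(v, P) = P*v
E(G) = G² + 1686*G (E(G) = (G² + 4*G) + (5 + 24)²*(G + G) = (G² + 4*G) + 29²*(2*G) = (G² + 4*G) + 841*(2*G) = (G² + 4*G) + 1682*G = G² + 1686*G)
-3104243/E(H(28, -8)) + 1069938/(-1156628) = -3104243*(-1/(224*(1686 - 8*28))) + 1069938/(-1156628) = -3104243*(-1/(224*(1686 - 224))) + 1069938*(-1/1156628) = -3104243/((-224*1462)) - 534969/578314 = -3104243/(-327488) - 534969/578314 = -3104243*(-1/327488) - 534969/578314 = 3104243/327488 - 534969/578314 = 810015629215/94695447616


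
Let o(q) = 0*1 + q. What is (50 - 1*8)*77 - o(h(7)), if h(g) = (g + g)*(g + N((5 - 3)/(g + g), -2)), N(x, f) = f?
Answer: 3164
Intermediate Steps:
h(g) = 2*g*(-2 + g) (h(g) = (g + g)*(g - 2) = (2*g)*(-2 + g) = 2*g*(-2 + g))
o(q) = q (o(q) = 0 + q = q)
(50 - 1*8)*77 - o(h(7)) = (50 - 1*8)*77 - 2*7*(-2 + 7) = (50 - 8)*77 - 2*7*5 = 42*77 - 1*70 = 3234 - 70 = 3164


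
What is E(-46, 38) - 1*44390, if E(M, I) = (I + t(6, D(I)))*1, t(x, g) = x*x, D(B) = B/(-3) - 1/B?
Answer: -44316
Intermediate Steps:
D(B) = -1/B - B/3 (D(B) = B*(-⅓) - 1/B = -B/3 - 1/B = -1/B - B/3)
t(x, g) = x²
E(M, I) = 36 + I (E(M, I) = (I + 6²)*1 = (I + 36)*1 = (36 + I)*1 = 36 + I)
E(-46, 38) - 1*44390 = (36 + 38) - 1*44390 = 74 - 44390 = -44316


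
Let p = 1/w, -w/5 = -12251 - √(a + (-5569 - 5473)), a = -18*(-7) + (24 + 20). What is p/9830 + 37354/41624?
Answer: 68893013839049981/76768292625427700 - 3*I*√302/3688655228975 ≈ 0.89742 - 1.4134e-11*I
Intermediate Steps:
a = 170 (a = 126 + 44 = 170)
w = 61255 + 30*I*√302 (w = -5*(-12251 - √(170 + (-5569 - 5473))) = -5*(-12251 - √(170 - 11042)) = -5*(-12251 - √(-10872)) = -5*(-12251 - 6*I*√302) = 61255 + 30*I*√302 ≈ 61255.0 + 521.34*I)
p = 1/(61255 + 30*I*√302) ≈ 1.6324e-5 - 1.389e-7*I
p/9830 + 37354/41624 = (12251/750489365 - 6*I*√302/750489365)/9830 + 37354/41624 = (12251/750489365 - 6*I*√302/750489365)*(1/9830) + 37354*(1/41624) = (12251/7377310457950 - 3*I*√302/3688655228975) + 18677/20812 = 68893013839049981/76768292625427700 - 3*I*√302/3688655228975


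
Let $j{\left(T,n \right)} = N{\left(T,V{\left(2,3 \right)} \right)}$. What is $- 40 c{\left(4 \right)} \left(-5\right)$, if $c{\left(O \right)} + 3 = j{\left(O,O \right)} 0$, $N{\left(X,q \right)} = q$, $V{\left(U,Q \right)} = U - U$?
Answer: $-600$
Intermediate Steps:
$V{\left(U,Q \right)} = 0$
$j{\left(T,n \right)} = 0$
$c{\left(O \right)} = -3$ ($c{\left(O \right)} = -3 + 0 \cdot 0 = -3 + 0 = -3$)
$- 40 c{\left(4 \right)} \left(-5\right) = - 40 \left(\left(-3\right) \left(-5\right)\right) = \left(-40\right) 15 = -600$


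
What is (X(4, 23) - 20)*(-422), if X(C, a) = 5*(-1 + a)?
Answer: -37980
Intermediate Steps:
X(C, a) = -5 + 5*a
(X(4, 23) - 20)*(-422) = ((-5 + 5*23) - 20)*(-422) = ((-5 + 115) - 20)*(-422) = (110 - 20)*(-422) = 90*(-422) = -37980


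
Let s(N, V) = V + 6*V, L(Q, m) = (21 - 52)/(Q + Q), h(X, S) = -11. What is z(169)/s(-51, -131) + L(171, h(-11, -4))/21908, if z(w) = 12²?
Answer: -1078953611/6870655512 ≈ -0.15704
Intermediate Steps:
L(Q, m) = -31/(2*Q) (L(Q, m) = -31*1/(2*Q) = -31/(2*Q))
s(N, V) = 7*V
z(w) = 144
z(169)/s(-51, -131) + L(171, h(-11, -4))/21908 = 144/((7*(-131))) - 31/2/171/21908 = 144/(-917) - 31/2*1/171*(1/21908) = 144*(-1/917) - 31/342*1/21908 = -144/917 - 31/7492536 = -1078953611/6870655512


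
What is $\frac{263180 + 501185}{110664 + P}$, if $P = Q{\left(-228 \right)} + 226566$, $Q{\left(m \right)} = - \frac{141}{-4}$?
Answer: $\frac{436780}{192723} \approx 2.2664$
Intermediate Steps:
$Q{\left(m \right)} = \frac{141}{4}$ ($Q{\left(m \right)} = \left(-141\right) \left(- \frac{1}{4}\right) = \frac{141}{4}$)
$P = \frac{906405}{4}$ ($P = \frac{141}{4} + 226566 = \frac{906405}{4} \approx 2.266 \cdot 10^{5}$)
$\frac{263180 + 501185}{110664 + P} = \frac{263180 + 501185}{110664 + \frac{906405}{4}} = \frac{764365}{\frac{1349061}{4}} = 764365 \cdot \frac{4}{1349061} = \frac{436780}{192723}$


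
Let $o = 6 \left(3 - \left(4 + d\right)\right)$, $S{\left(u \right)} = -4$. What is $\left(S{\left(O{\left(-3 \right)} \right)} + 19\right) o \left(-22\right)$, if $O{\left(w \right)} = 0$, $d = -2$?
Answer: $-1980$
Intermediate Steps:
$o = 6$ ($o = 6 \left(3 - 2\right) = 6 \cdot 1 = 6$)
$\left(S{\left(O{\left(-3 \right)} \right)} + 19\right) o \left(-22\right) = \left(-4 + 19\right) 6 \left(-22\right) = 15 \cdot 6 \left(-22\right) = 90 \left(-22\right) = -1980$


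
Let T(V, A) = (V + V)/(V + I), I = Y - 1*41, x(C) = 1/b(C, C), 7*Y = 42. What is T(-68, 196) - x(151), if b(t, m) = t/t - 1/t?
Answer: 4847/15450 ≈ 0.31372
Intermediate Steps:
Y = 6 (Y = (⅐)*42 = 6)
b(t, m) = 1 - 1/t
x(C) = C/(-1 + C) (x(C) = 1/((-1 + C)/C) = C/(-1 + C))
I = -35 (I = 6 - 1*41 = 6 - 41 = -35)
T(V, A) = 2*V/(-35 + V) (T(V, A) = (V + V)/(V - 35) = (2*V)/(-35 + V) = 2*V/(-35 + V))
T(-68, 196) - x(151) = 2*(-68)/(-35 - 68) - 151/(-1 + 151) = 2*(-68)/(-103) - 151/150 = 2*(-68)*(-1/103) - 151/150 = 136/103 - 1*151/150 = 136/103 - 151/150 = 4847/15450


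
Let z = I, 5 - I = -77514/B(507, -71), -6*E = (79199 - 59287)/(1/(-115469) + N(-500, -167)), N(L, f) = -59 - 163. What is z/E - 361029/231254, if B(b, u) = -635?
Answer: -792797494150907451/84407935026329780 ≈ -9.3925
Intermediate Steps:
N(L, f) = -222
E = 1149609364/76902357 (E = -(79199 - 59287)/(6*(1/(-115469) - 222)) = -9956/(3*(-1/115469 - 222)) = -9956/(3*(-25634119/115469)) = -9956*(-115469)/(3*25634119) = -⅙*(-2299218728/25634119) = 1149609364/76902357 ≈ 14.949)
I = -74339/635 (I = 5 - (-77514)/(-635) = 5 - (-77514)*(-1)/635 = 5 - 1*77514/635 = 5 - 77514/635 = -74339/635 ≈ -117.07)
z = -74339/635 ≈ -117.07
z/E - 361029/231254 = -74339/(635*1149609364/76902357) - 361029/231254 = -74339/635*76902357/1149609364 - 361029*1/231254 = -5716844317023/730001946140 - 361029/231254 = -792797494150907451/84407935026329780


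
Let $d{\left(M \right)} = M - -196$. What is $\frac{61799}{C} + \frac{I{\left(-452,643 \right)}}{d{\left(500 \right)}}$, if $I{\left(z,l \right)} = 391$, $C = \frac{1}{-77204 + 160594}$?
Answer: $\frac{3586779352951}{696} \approx 5.1534 \cdot 10^{9}$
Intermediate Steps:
$d{\left(M \right)} = 196 + M$ ($d{\left(M \right)} = M + 196 = 196 + M$)
$C = \frac{1}{83390} \approx 1.1992 \cdot 10^{-5}$
$\frac{61799}{C} + \frac{I{\left(-452,643 \right)}}{d{\left(500 \right)}} = 61799 \frac{1}{\frac{1}{83390}} + \frac{391}{196 + 500} = 61799 \cdot 83390 + \frac{391}{696} = 5153418610 + 391 \cdot \frac{1}{696} = 5153418610 + \frac{391}{696} = \frac{3586779352951}{696}$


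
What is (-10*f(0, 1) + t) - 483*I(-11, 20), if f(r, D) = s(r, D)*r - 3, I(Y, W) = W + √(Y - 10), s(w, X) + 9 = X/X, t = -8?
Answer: -9638 - 483*I*√21 ≈ -9638.0 - 2213.4*I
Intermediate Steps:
s(w, X) = -8 (s(w, X) = -9 + X/X = -9 + 1 = -8)
I(Y, W) = W + √(-10 + Y)
f(r, D) = -3 - 8*r (f(r, D) = -8*r - 3 = -3 - 8*r)
(-10*f(0, 1) + t) - 483*I(-11, 20) = (-10*(-3 - 8*0) - 8) - 483*(20 + √(-10 - 11)) = (-10*(-3 + 0) - 8) - 483*(20 + √(-21)) = (-10*(-3) - 8) - 483*(20 + I*√21) = (30 - 8) + (-9660 - 483*I*√21) = 22 + (-9660 - 483*I*√21) = -9638 - 483*I*√21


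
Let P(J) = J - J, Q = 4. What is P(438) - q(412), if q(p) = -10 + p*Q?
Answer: -1638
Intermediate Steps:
P(J) = 0
q(p) = -10 + 4*p (q(p) = -10 + p*4 = -10 + 4*p)
P(438) - q(412) = 0 - (-10 + 4*412) = 0 - (-10 + 1648) = 0 - 1*1638 = 0 - 1638 = -1638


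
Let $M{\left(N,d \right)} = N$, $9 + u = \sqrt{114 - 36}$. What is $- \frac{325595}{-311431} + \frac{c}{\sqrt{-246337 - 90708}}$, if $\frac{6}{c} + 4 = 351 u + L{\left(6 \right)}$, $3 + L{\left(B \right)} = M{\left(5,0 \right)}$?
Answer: $\frac{325595}{311431} + \frac{2106 i \sqrt{26289510}}{128833091935} + \frac{18966 i \sqrt{337045}}{128833091935} \approx 1.0455 + 0.00016928 i$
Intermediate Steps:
$u = -9 + \sqrt{78}$ ($u = -9 + \sqrt{114 - 36} = -9 + \sqrt{78} \approx -0.16824$)
$L{\left(B \right)} = 2$ ($L{\left(B \right)} = -3 + 5 = 2$)
$c = \frac{6}{-3161 + 351 \sqrt{78}}$ ($c = \frac{6}{-4 + \left(351 \left(-9 + \sqrt{78}\right) + 2\right)} = \frac{6}{-4 + \left(\left(-3159 + 351 \sqrt{78}\right) + 2\right)} = \frac{6}{-4 - \left(3157 - 351 \sqrt{78}\right)} = \frac{6}{-3161 + 351 \sqrt{78}} \approx -0.098277$)
$- \frac{325595}{-311431} + \frac{c}{\sqrt{-246337 - 90708}} = - \frac{325595}{-311431} + \frac{- \frac{18966}{382243} - \frac{2106 \sqrt{78}}{382243}}{\sqrt{-246337 - 90708}} = \left(-325595\right) \left(- \frac{1}{311431}\right) + \frac{- \frac{18966}{382243} - \frac{2106 \sqrt{78}}{382243}}{\sqrt{-337045}} = \frac{325595}{311431} + \frac{- \frac{18966}{382243} - \frac{2106 \sqrt{78}}{382243}}{i \sqrt{337045}} = \frac{325595}{311431} + \left(- \frac{18966}{382243} - \frac{2106 \sqrt{78}}{382243}\right) \left(- \frac{i \sqrt{337045}}{337045}\right) = \frac{325595}{311431} - \frac{i \sqrt{337045} \left(- \frac{18966}{382243} - \frac{2106 \sqrt{78}}{382243}\right)}{337045}$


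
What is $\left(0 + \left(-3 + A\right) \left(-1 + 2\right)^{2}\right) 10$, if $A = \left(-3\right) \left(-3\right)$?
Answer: $60$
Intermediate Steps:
$A = 9$
$\left(0 + \left(-3 + A\right) \left(-1 + 2\right)^{2}\right) 10 = \left(0 + \left(-3 + 9\right) \left(-1 + 2\right)^{2}\right) 10 = \left(0 + 6 \cdot 1^{2}\right) 10 = \left(0 + 6 \cdot 1\right) 10 = \left(0 + 6\right) 10 = 6 \cdot 10 = 60$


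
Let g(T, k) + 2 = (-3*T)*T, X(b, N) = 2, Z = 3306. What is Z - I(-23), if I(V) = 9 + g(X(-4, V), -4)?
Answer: 3311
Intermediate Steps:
g(T, k) = -2 - 3*T**2 (g(T, k) = -2 + (-3*T)*T = -2 - 3*T**2)
I(V) = -5 (I(V) = 9 + (-2 - 3*2**2) = 9 + (-2 - 3*4) = 9 + (-2 - 12) = 9 - 14 = -5)
Z - I(-23) = 3306 - 1*(-5) = 3306 + 5 = 3311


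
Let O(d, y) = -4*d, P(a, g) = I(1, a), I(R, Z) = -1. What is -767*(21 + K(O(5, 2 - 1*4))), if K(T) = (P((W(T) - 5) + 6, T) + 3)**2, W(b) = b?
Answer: -19175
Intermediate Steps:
P(a, g) = -1
K(T) = 4 (K(T) = (-1 + 3)**2 = 2**2 = 4)
-767*(21 + K(O(5, 2 - 1*4))) = -767*(21 + 4) = -767*25 = -19175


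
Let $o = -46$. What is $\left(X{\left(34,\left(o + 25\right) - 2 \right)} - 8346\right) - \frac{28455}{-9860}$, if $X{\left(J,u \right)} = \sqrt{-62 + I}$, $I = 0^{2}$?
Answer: $- \frac{16452621}{1972} + i \sqrt{62} \approx -8343.1 + 7.874 i$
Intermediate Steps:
$I = 0$
$X{\left(J,u \right)} = i \sqrt{62}$ ($X{\left(J,u \right)} = \sqrt{-62 + 0} = \sqrt{-62} = i \sqrt{62}$)
$\left(X{\left(34,\left(o + 25\right) - 2 \right)} - 8346\right) - \frac{28455}{-9860} = \left(i \sqrt{62} - 8346\right) - \frac{28455}{-9860} = \left(-8346 + i \sqrt{62}\right) - - \frac{5691}{1972} = \left(-8346 + i \sqrt{62}\right) + \frac{5691}{1972} = - \frac{16452621}{1972} + i \sqrt{62}$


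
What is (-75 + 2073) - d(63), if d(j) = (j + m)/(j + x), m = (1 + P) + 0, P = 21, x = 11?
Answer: 147767/74 ≈ 1996.9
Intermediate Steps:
m = 22 (m = (1 + 21) + 0 = 22 + 0 = 22)
d(j) = (22 + j)/(11 + j) (d(j) = (j + 22)/(j + 11) = (22 + j)/(11 + j))
(-75 + 2073) - d(63) = (-75 + 2073) - (22 + 63)/(11 + 63) = 1998 - 85/74 = 147767/74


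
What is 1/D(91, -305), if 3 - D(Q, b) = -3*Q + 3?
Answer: 1/273 ≈ 0.0036630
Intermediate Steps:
D(Q, b) = 3*Q (D(Q, b) = 3 - (-3*Q + 3) = 3 - (3 - 3*Q) = 3 + (-3 + 3*Q) = 3*Q)
1/D(91, -305) = 1/(3*91) = 1/273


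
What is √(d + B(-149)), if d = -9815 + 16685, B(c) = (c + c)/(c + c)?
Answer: √6871 ≈ 82.891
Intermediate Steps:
B(c) = 1 (B(c) = (2*c)/((2*c)) = (2*c)*(1/(2*c)) = 1)
d = 6870
√(d + B(-149)) = √(6870 + 1) = √6871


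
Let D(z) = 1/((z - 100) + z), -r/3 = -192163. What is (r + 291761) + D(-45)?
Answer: 164967499/190 ≈ 8.6825e+5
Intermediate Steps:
r = 576489 (r = -3*(-192163) = 576489)
D(z) = 1/(-100 + 2*z) (D(z) = 1/((-100 + z) + z) = 1/(-100 + 2*z))
(r + 291761) + D(-45) = (576489 + 291761) + 1/(2*(-50 - 45)) = 868250 + (½)/(-95) = 868250 + (½)*(-1/95) = 868250 - 1/190 = 164967499/190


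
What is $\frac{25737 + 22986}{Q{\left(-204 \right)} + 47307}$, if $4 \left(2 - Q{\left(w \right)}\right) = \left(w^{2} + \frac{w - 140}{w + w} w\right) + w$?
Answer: $\frac{16241}{12333} \approx 1.3169$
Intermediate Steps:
$Q{\left(w \right)} = \frac{39}{2} - \frac{3 w}{8} - \frac{w^{2}}{4}$ ($Q{\left(w \right)} = 2 - \frac{\left(w^{2} + \frac{w - 140}{w + w} w\right) + w}{4} = 2 - \frac{\left(w^{2} + \frac{-140 + w}{2 w} w\right) + w}{4} = 2 - \frac{\left(w^{2} + \left(-70 + \frac{w}{2}\right)\right) + w}{4} = 2 - \frac{\left(-70 + w^{2} + \frac{w}{2}\right) + w}{4} = 2 - \frac{-70 + w^{2} + \frac{3 w}{2}}{4} = 2 - \left(- \frac{35}{2} + \frac{w^{2}}{4} + \frac{3 w}{8}\right) = \frac{39}{2} - \frac{3 w}{8} - \frac{w^{2}}{4}$)
$\frac{25737 + 22986}{Q{\left(-204 \right)} + 47307} = \frac{25737 + 22986}{\left(\frac{39}{2} - - \frac{153}{2} - \frac{\left(-204\right)^{2}}{4}\right) + 47307} = \frac{48723}{\left(\frac{39}{2} + \frac{153}{2} - 10404\right) + 47307} = \frac{48723}{-10308 + 47307} = \frac{48723}{36999} = 48723 \cdot \frac{1}{36999} = \frac{16241}{12333}$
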